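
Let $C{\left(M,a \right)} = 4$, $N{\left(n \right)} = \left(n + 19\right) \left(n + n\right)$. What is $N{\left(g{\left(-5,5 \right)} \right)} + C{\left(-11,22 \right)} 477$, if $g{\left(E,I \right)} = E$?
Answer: $1768$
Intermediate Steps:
$N{\left(n \right)} = 2 n \left(19 + n\right)$ ($N{\left(n \right)} = \left(19 + n\right) 2 n = 2 n \left(19 + n\right)$)
$N{\left(g{\left(-5,5 \right)} \right)} + C{\left(-11,22 \right)} 477 = 2 \left(-5\right) \left(19 - 5\right) + 4 \cdot 477 = 2 \left(-5\right) 14 + 1908 = -140 + 1908 = 1768$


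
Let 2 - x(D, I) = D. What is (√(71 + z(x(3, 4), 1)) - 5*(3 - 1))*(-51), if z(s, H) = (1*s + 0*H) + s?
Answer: 510 - 51*√69 ≈ 86.362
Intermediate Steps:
x(D, I) = 2 - D
z(s, H) = 2*s (z(s, H) = (s + 0) + s = s + s = 2*s)
(√(71 + z(x(3, 4), 1)) - 5*(3 - 1))*(-51) = (√(71 + 2*(2 - 1*3)) - 5*(3 - 1))*(-51) = (√(71 + 2*(2 - 3)) - 5*2)*(-51) = (√(71 + 2*(-1)) - 10)*(-51) = (√(71 - 2) - 10)*(-51) = (√69 - 10)*(-51) = (-10 + √69)*(-51) = 510 - 51*√69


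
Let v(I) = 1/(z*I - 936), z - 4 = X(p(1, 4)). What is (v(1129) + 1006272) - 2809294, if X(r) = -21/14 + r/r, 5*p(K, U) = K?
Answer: -10874025680/6031 ≈ -1.8030e+6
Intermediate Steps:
p(K, U) = K/5
X(r) = -½ (X(r) = -21*1/14 + 1 = -3/2 + 1 = -½)
z = 7/2 (z = 4 - ½ = 7/2 ≈ 3.5000)
v(I) = 1/(-936 + 7*I/2) (v(I) = 1/(7*I/2 - 936) = 1/(-936 + 7*I/2))
(v(1129) + 1006272) - 2809294 = (2/(-1872 + 7*1129) + 1006272) - 2809294 = (2/(-1872 + 7903) + 1006272) - 2809294 = (2/6031 + 1006272) - 2809294 = 6068826434/6031 - 2809294 = -10874025680/6031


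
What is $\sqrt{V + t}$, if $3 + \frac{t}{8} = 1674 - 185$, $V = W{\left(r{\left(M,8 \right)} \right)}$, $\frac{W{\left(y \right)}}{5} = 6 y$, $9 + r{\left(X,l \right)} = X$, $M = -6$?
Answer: $\sqrt{11438} \approx 106.95$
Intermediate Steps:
$r{\left(X,l \right)} = -9 + X$
$W{\left(y \right)} = 30 y$ ($W{\left(y \right)} = 5 \cdot 6 y = 30 y$)
$V = -450$ ($V = 30 \left(-9 - 6\right) = 30 \left(-15\right) = -450$)
$t = 11888$ ($t = -24 + 8 \left(1674 - 185\right) = -24 + 8 \cdot 1489 = -24 + 11912 = 11888$)
$\sqrt{V + t} = \sqrt{-450 + 11888} = \sqrt{11438}$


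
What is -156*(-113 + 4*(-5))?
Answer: 20748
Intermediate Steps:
-156*(-113 + 4*(-5)) = -156*(-113 - 20) = -156*(-133) = 20748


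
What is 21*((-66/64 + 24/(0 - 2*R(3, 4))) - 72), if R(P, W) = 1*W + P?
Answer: -50229/32 ≈ -1569.7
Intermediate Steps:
R(P, W) = P + W (R(P, W) = W + P = P + W)
21*((-66/64 + 24/(0 - 2*R(3, 4))) - 72) = 21*((-66/64 + 24/(0 - 2*(3 + 4))) - 72) = 21*((-66*1/64 + 24/(0 - 2*7)) - 72) = 21*((-33/32 + 24/(0 - 14)) - 72) = 21*((-33/32 + 24/(-14)) - 72) = 21*((-33/32 + 24*(-1/14)) - 72) = 21*((-33/32 - 12/7) - 72) = 21*(-615/224 - 72) = 21*(-16743/224) = -50229/32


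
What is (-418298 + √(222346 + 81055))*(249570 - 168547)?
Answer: -33891758854 + 81023*√303401 ≈ -3.3847e+10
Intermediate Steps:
(-418298 + √(222346 + 81055))*(249570 - 168547) = (-418298 + √303401)*81023 = -33891758854 + 81023*√303401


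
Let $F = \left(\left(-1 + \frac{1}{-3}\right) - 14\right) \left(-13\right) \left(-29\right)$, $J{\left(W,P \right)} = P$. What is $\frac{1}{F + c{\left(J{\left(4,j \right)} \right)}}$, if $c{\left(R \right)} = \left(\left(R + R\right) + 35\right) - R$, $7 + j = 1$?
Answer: $- \frac{3}{17255} \approx -0.00017386$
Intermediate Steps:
$j = -6$ ($j = -7 + 1 = -6$)
$c{\left(R \right)} = 35 + R$ ($c{\left(R \right)} = \left(2 R + 35\right) - R = \left(35 + 2 R\right) - R = 35 + R$)
$F = - \frac{17342}{3}$ ($F = \left(\left(-1 - \frac{1}{3}\right) - 14\right) \left(-13\right) \left(-29\right) = \left(- \frac{4}{3} - 14\right) \left(-13\right) \left(-29\right) = \left(- \frac{46}{3}\right) \left(-13\right) \left(-29\right) = \frac{598}{3} \left(-29\right) = - \frac{17342}{3} \approx -5780.7$)
$\frac{1}{F + c{\left(J{\left(4,j \right)} \right)}} = \frac{1}{- \frac{17342}{3} + \left(35 - 6\right)} = \frac{1}{- \frac{17342}{3} + 29} = \frac{1}{- \frac{17255}{3}} = - \frac{3}{17255}$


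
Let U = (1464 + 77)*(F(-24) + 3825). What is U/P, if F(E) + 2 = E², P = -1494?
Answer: -81673/18 ≈ -4537.4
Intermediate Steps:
F(E) = -2 + E²
U = 6778859 (U = (1464 + 77)*((-2 + (-24)²) + 3825) = 1541*((-2 + 576) + 3825) = 1541*(574 + 3825) = 1541*4399 = 6778859)
U/P = 6778859/(-1494) = 6778859*(-1/1494) = -81673/18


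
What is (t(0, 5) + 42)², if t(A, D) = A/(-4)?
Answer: 1764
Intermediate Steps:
t(A, D) = -A/4 (t(A, D) = A*(-¼) = -A/4)
(t(0, 5) + 42)² = (-¼*0 + 42)² = (0 + 42)² = 42² = 1764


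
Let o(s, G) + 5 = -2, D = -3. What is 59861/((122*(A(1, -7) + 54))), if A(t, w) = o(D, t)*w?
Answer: 59861/12566 ≈ 4.7637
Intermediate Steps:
o(s, G) = -7 (o(s, G) = -5 - 2 = -7)
A(t, w) = -7*w
59861/((122*(A(1, -7) + 54))) = 59861/((122*(-7*(-7) + 54))) = 59861/((122*(49 + 54))) = 59861/((122*103)) = 59861/12566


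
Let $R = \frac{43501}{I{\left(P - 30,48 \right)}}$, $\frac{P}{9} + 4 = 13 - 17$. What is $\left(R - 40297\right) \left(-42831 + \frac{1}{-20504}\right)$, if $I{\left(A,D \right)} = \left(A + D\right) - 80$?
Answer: $\frac{4780342332315675}{2747536} \approx 1.7399 \cdot 10^{9}$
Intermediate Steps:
$P = -72$ ($P = -36 + 9 \left(13 - 17\right) = -36 + 9 \left(-4\right) = -36 - 36 = -72$)
$I{\left(A,D \right)} = -80 + A + D$
$R = - \frac{43501}{134}$ ($R = \frac{43501}{-80 - 102 + 48} = \frac{43501}{-134} = 43501 \left(- \frac{1}{134}\right) = - \frac{43501}{134} \approx -324.63$)
$\left(R - 40297\right) \left(-42831 + \frac{1}{-20504}\right) = \left(- \frac{43501}{134} - 40297\right) \left(-42831 + \frac{1}{-20504}\right) = - \frac{5443299 \left(-42831 - \frac{1}{20504}\right)}{134} = \left(- \frac{5443299}{134}\right) \left(- \frac{878206825}{20504}\right) = \frac{4780342332315675}{2747536}$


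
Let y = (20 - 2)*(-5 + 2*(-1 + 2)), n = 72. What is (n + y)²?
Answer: 324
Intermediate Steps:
y = -54 (y = 18*(-5 + 2*1) = 18*(-5 + 2) = 18*(-3) = -54)
(n + y)² = (72 - 54)² = 18² = 324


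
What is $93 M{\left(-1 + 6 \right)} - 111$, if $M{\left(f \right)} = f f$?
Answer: $2214$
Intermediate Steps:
$M{\left(f \right)} = f^{2}$
$93 M{\left(-1 + 6 \right)} - 111 = 93 \left(-1 + 6\right)^{2} - 111 = 93 \cdot 5^{2} - 111 = 93 \cdot 25 - 111 = 2325 - 111 = 2214$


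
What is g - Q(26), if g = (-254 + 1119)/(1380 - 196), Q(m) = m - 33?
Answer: 9153/1184 ≈ 7.7306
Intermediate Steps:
Q(m) = -33 + m
g = 865/1184 ≈ 0.73057
g - Q(26) = 865/1184 - (-33 + 26) = 865/1184 - 1*(-7) = 865/1184 + 7 = 9153/1184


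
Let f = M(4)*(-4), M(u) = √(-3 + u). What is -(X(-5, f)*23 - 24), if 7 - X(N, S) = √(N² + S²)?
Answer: -137 + 23*√41 ≈ 10.272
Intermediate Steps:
f = -4 (f = √(-3 + 4)*(-4) = √1*(-4) = 1*(-4) = -4)
X(N, S) = 7 - √(N² + S²)
-(X(-5, f)*23 - 24) = -((7 - √((-5)² + (-4)²))*23 - 24) = -((7 - √(25 + 16))*23 - 24) = -((7 - √41)*23 - 24) = -((161 - 23*√41) - 24) = -(137 - 23*√41) = -137 + 23*√41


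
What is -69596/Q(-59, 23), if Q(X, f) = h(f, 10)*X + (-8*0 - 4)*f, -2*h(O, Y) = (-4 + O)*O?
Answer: -139192/25599 ≈ -5.4374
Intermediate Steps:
h(O, Y) = -O*(-4 + O)/2 (h(O, Y) = -(-4 + O)*O/2 = -O*(-4 + O)/2)
Q(X, f) = -4*f + X*f*(4 - f)/2 (Q(X, f) = (f*(4 - f)/2)*X + (-8*0 - 4)*f = X*f*(4 - f)/2 + (0 - 4)*f = X*f*(4 - f)/2 - 4*f = -4*f + X*f*(4 - f)/2)
-69596/Q(-59, 23) = -69596*2/(23*(-8 - 1*(-59)*(-4 + 23))) = -69596*2/(23*(-8 - 1*(-59)*19)) = -69596*2/(23*(-8 + 1121)) = -69596/((1/2)*23*1113) = -69596/25599/2 = -69596*2/25599 = -139192/25599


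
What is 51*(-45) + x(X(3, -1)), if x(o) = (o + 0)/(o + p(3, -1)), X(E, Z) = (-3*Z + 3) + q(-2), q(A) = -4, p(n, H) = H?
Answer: -2293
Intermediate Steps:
X(E, Z) = -1 - 3*Z (X(E, Z) = (-3*Z + 3) - 4 = (3 - 3*Z) - 4 = -1 - 3*Z)
x(o) = o/(-1 + o) (x(o) = (o + 0)/(o - 1) = o/(-1 + o))
51*(-45) + x(X(3, -1)) = 51*(-45) + (-1 - 3*(-1))/(-1 + (-1 - 3*(-1))) = -2295 + (-1 + 3)/(-1 + (-1 + 3)) = -2295 + 2/(-1 + 2) = -2295 + 2/1 = -2295 + 2*1 = -2295 + 2 = -2293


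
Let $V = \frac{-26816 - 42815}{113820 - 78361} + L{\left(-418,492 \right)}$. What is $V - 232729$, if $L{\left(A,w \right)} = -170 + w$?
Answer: $- \frac{8240989444}{35459} \approx -2.3241 \cdot 10^{5}$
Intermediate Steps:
$V = \frac{11348167}{35459}$ ($V = \frac{-26816 - 42815}{113820 - 78361} + \left(-170 + 492\right) = - \frac{69631}{35459} + 322 = \frac{11348167}{35459} \approx 320.04$)
$V - 232729 = \frac{11348167}{35459} - 232729 = - \frac{8240989444}{35459}$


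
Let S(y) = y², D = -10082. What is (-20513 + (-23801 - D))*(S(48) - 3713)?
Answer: 48232888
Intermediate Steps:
(-20513 + (-23801 - D))*(S(48) - 3713) = (-20513 + (-23801 - 1*(-10082)))*(48² - 3713) = (-20513 + (-23801 + 10082))*(2304 - 3713) = (-20513 - 13719)*(-1409) = -34232*(-1409) = 48232888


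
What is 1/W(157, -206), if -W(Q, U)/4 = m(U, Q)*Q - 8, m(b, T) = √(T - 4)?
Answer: -2/3771233 - 471*√17/15084932 ≈ -0.00012927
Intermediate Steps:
m(b, T) = √(-4 + T)
W(Q, U) = 32 - 4*Q*√(-4 + Q) (W(Q, U) = -4*(√(-4 + Q)*Q - 8) = -4*(Q*√(-4 + Q) - 8) = -4*(-8 + Q*√(-4 + Q)) = 32 - 4*Q*√(-4 + Q))
1/W(157, -206) = 1/(32 - 4*157*√(-4 + 157)) = 1/(32 - 4*157*√153) = 1/(32 - 4*157*3*√17) = 1/(32 - 1884*√17)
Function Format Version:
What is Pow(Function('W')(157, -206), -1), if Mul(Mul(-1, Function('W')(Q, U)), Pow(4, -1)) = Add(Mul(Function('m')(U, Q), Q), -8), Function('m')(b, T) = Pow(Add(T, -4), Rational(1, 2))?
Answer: Add(Rational(-2, 3771233), Mul(Rational(-471, 15084932), Pow(17, Rational(1, 2)))) ≈ -0.00012927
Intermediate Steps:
Function('m')(b, T) = Pow(Add(-4, T), Rational(1, 2))
Function('W')(Q, U) = Add(32, Mul(-4, Q, Pow(Add(-4, Q), Rational(1, 2)))) (Function('W')(Q, U) = Mul(-4, Add(Mul(Pow(Add(-4, Q), Rational(1, 2)), Q), -8)) = Mul(-4, Add(Mul(Q, Pow(Add(-4, Q), Rational(1, 2))), -8)) = Mul(-4, Add(-8, Mul(Q, Pow(Add(-4, Q), Rational(1, 2))))) = Add(32, Mul(-4, Q, Pow(Add(-4, Q), Rational(1, 2)))))
Pow(Function('W')(157, -206), -1) = Pow(Add(32, Mul(-4, 157, Pow(Add(-4, 157), Rational(1, 2)))), -1) = Pow(Add(32, Mul(-4, 157, Pow(153, Rational(1, 2)))), -1) = Pow(Add(32, Mul(-4, 157, Mul(3, Pow(17, Rational(1, 2))))), -1) = Pow(Add(32, Mul(-1884, Pow(17, Rational(1, 2)))), -1)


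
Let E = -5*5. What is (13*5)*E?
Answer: -1625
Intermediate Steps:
E = -25
(13*5)*E = (13*5)*(-25) = 65*(-25) = -1625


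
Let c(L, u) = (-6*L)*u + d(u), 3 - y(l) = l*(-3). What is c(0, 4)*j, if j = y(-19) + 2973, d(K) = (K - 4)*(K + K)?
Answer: 0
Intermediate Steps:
d(K) = 2*K*(-4 + K) (d(K) = (-4 + K)*(2*K) = 2*K*(-4 + K))
y(l) = 3 + 3*l (y(l) = 3 - l*(-3) = 3 - (-3)*l = 3 + 3*l)
c(L, u) = -6*L*u + 2*u*(-4 + u) (c(L, u) = (-6*L)*u + 2*u*(-4 + u) = -6*L*u + 2*u*(-4 + u))
j = 2919 (j = (3 + 3*(-19)) + 2973 = (3 - 57) + 2973 = -54 + 2973 = 2919)
c(0, 4)*j = (2*4*(-4 + 4 - 3*0))*2919 = (2*4*(-4 + 4 + 0))*2919 = (2*4*0)*2919 = 0*2919 = 0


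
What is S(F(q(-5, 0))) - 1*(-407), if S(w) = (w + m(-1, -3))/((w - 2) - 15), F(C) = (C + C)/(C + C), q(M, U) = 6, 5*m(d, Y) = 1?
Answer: 16277/40 ≈ 406.92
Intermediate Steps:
m(d, Y) = 1/5 (m(d, Y) = (1/5)*1 = 1/5)
F(C) = 1 (F(C) = (2*C)/((2*C)) = (2*C)*(1/(2*C)) = 1)
S(w) = (1/5 + w)/(-17 + w) (S(w) = (w + 1/5)/((w - 2) - 15) = (1/5 + w)/((-2 + w) - 15) = (1/5 + w)/(-17 + w))
S(F(q(-5, 0))) - 1*(-407) = (1/5 + 1)/(-17 + 1) - 1*(-407) = (6/5)/(-16) + 407 = -1/16*6/5 + 407 = -3/40 + 407 = 16277/40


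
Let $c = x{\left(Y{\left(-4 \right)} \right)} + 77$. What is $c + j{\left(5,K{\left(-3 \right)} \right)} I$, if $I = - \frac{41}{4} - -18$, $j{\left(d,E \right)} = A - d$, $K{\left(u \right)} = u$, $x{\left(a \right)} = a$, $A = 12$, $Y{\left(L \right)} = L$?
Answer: $\frac{509}{4} \approx 127.25$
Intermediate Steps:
$j{\left(d,E \right)} = 12 - d$
$I = \frac{31}{4}$ ($I = \left(-41\right) \frac{1}{4} + 18 = - \frac{41}{4} + 18 = \frac{31}{4} \approx 7.75$)
$c = 73$ ($c = -4 + 77 = 73$)
$c + j{\left(5,K{\left(-3 \right)} \right)} I = 73 + \left(12 - 5\right) \frac{31}{4} = 73 + 7 \cdot \frac{31}{4} = 73 + \frac{217}{4} = \frac{509}{4}$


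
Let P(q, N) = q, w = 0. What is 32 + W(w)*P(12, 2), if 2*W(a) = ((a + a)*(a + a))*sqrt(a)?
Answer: 32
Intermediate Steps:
W(a) = 2*a**(5/2) (W(a) = (((a + a)*(a + a))*sqrt(a))/2 = (((2*a)*(2*a))*sqrt(a))/2 = ((4*a**2)*sqrt(a))/2 = (4*a**(5/2))/2 = 2*a**(5/2))
32 + W(w)*P(12, 2) = 32 + (2*0**(5/2))*12 = 32 + (2*0)*12 = 32 + 0*12 = 32 + 0 = 32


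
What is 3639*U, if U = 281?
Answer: 1022559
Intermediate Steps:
3639*U = 3639*281 = 1022559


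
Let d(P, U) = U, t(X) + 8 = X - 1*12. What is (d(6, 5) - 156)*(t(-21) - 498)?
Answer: 81389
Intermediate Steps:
t(X) = -20 + X (t(X) = -8 + (X - 1*12) = -8 + (X - 12) = -8 + (-12 + X) = -20 + X)
(d(6, 5) - 156)*(t(-21) - 498) = (5 - 156)*((-20 - 21) - 498) = -151*(-41 - 498) = -151*(-539) = 81389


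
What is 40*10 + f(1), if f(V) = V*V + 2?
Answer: 403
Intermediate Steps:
f(V) = 2 + V**2 (f(V) = V**2 + 2 = 2 + V**2)
40*10 + f(1) = 40*10 + (2 + 1**2) = 400 + (2 + 1) = 400 + 3 = 403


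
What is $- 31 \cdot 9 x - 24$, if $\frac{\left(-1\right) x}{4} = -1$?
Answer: $-1140$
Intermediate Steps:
$x = 4$ ($x = \left(-4\right) \left(-1\right) = 4$)
$- 31 \cdot 9 x - 24 = - 31 \cdot 9 \cdot 4 - 24 = \left(-31\right) 36 - 24 = -1116 - 24 = -1140$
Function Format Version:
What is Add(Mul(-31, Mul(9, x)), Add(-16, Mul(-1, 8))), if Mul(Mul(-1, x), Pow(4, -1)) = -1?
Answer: -1140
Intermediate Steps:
x = 4 (x = Mul(-4, -1) = 4)
Add(Mul(-31, Mul(9, x)), Add(-16, Mul(-1, 8))) = Add(Mul(-31, Mul(9, 4)), Add(-16, Mul(-1, 8))) = Add(Mul(-31, 36), Add(-16, -8)) = Add(-1116, -24) = -1140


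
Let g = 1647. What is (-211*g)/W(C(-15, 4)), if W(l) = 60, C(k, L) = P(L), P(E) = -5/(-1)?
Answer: -115839/20 ≈ -5792.0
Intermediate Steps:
P(E) = 5 (P(E) = -5*(-1) = 5)
C(k, L) = 5
(-211*g)/W(C(-15, 4)) = -211*1647/60 = -347517*1/60 = -115839/20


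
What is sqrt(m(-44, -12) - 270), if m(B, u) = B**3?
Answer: I*sqrt(85454) ≈ 292.33*I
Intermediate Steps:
sqrt(m(-44, -12) - 270) = sqrt((-44)**3 - 270) = sqrt(-85184 - 270) = sqrt(-85454) = I*sqrt(85454)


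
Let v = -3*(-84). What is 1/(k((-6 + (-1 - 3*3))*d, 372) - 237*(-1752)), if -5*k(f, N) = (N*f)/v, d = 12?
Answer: 35/14534824 ≈ 2.4080e-6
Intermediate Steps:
v = 252
k(f, N) = -N*f/1260 (k(f, N) = -N*f/(5*252) = -N*f/1260)
1/(k((-6 + (-1 - 3*3))*d, 372) - 237*(-1752)) = 1/(-1/1260*372*(-6 + (-1 - 3*3))*12 - 237*(-1752)) = 1/(-1/1260*372*(-6 + (-1 - 9))*12 + 415224) = 1/(-1/1260*372*(-6 - 10)*12 + 415224) = 1/(-1/1260*372*(-16*12) + 415224) = 1/(-1/1260*372*(-192) + 415224) = 1/(1984/35 + 415224) = 1/(14534824/35) = 35/14534824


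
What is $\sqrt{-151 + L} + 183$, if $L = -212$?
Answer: $183 + 11 i \sqrt{3} \approx 183.0 + 19.053 i$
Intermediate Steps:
$\sqrt{-151 + L} + 183 = \sqrt{-151 - 212} + 183 = \sqrt{-363} + 183 = 11 i \sqrt{3} + 183 = 183 + 11 i \sqrt{3}$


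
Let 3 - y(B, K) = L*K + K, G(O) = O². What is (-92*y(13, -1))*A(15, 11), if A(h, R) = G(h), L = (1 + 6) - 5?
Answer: -124200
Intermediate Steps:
L = 2 (L = 7 - 5 = 2)
A(h, R) = h²
y(B, K) = 3 - 3*K (y(B, K) = 3 - (2*K + K) = 3 - 3*K)
(-92*y(13, -1))*A(15, 11) = -92*(3 - 3*(-1))*15² = -92*(3 + 3)*225 = -92*6*225 = -552*225 = -124200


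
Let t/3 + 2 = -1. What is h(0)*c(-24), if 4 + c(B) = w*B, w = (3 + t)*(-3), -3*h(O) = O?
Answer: 0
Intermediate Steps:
t = -9 (t = -6 + 3*(-1) = -6 - 3 = -9)
h(O) = -O/3
w = 18 (w = (3 - 9)*(-3) = -6*(-3) = 18)
c(B) = -4 + 18*B
h(0)*c(-24) = (-⅓*0)*(-4 + 18*(-24)) = 0*(-4 - 432) = 0*(-436) = 0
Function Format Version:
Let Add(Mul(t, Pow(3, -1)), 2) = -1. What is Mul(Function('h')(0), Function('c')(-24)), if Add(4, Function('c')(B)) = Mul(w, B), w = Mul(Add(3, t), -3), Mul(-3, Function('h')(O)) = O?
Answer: 0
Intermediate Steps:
t = -9 (t = Add(-6, Mul(3, -1)) = Add(-6, -3) = -9)
Function('h')(O) = Mul(Rational(-1, 3), O)
w = 18 (w = Mul(Add(3, -9), -3) = Mul(-6, -3) = 18)
Function('c')(B) = Add(-4, Mul(18, B))
Mul(Function('h')(0), Function('c')(-24)) = Mul(Mul(Rational(-1, 3), 0), Add(-4, Mul(18, -24))) = Mul(0, Add(-4, -432)) = Mul(0, -436) = 0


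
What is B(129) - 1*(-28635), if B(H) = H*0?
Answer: 28635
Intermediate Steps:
B(H) = 0
B(129) - 1*(-28635) = 0 - 1*(-28635) = 0 + 28635 = 28635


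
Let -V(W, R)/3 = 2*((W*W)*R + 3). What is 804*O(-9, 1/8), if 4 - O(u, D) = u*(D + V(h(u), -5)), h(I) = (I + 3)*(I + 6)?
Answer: 140415585/2 ≈ 7.0208e+7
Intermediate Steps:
h(I) = (3 + I)*(6 + I)
V(W, R) = -18 - 6*R*W² (V(W, R) = -6*((W*W)*R + 3) = -6*(W²*R + 3) = -6*(R*W² + 3) = -6*(3 + R*W²) = -3*(6 + 2*R*W²) = -18 - 6*R*W²)
O(u, D) = 4 - u*(-18 + D + 30*(18 + u² + 9*u)²) (O(u, D) = 4 - u*(D + (-18 - 6*(-5)*(18 + u² + 9*u)²)) = 4 - u*(D + (-18 + 30*(18 + u² + 9*u)²)) = 4 - u*(-18 + D + 30*(18 + u² + 9*u)²))
804*O(-9, 1/8) = 804*(4 - 1*(-9)/8 - 6*(-9)*(-3 + 5*(18 + (-9)² + 9*(-9))²)) = 804*(4 - 1*⅛*(-9) - 6*(-9)*(-3 + 5*(18 + 81 - 81)²)) = 804*(4 + 9/8 - 6*(-9)*(-3 + 5*18²)) = 804*(4 + 9/8 - 6*(-9)*(-3 + 5*324)) = 804*(4 + 9/8 - 6*(-9)*(-3 + 1620)) = 804*(4 + 9/8 - 6*(-9)*1617) = 804*(4 + 9/8 + 87318) = 804*(698585/8) = 140415585/2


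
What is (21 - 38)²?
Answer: 289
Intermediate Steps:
(21 - 38)² = (-17)² = 289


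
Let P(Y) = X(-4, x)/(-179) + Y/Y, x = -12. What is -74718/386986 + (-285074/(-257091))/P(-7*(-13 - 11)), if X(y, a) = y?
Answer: 8115955134851/9103391521929 ≈ 0.89153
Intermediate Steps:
P(Y) = 183/179 (P(Y) = -4/(-179) + Y/Y = -4*(-1/179) + 1 = 4/179 + 1 = 183/179)
-74718/386986 + (-285074/(-257091))/P(-7*(-13 - 11)) = -74718/386986 + (-285074/(-257091))/(183/179) = -74718*1/386986 - 285074*(-1/257091)*(179/183) = -37359/193493 + (285074/257091)*(179/183) = -37359/193493 + 51028246/47047653 = 8115955134851/9103391521929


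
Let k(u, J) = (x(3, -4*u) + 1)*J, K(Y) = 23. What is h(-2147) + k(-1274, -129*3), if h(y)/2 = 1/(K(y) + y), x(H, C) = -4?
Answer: 1232981/1062 ≈ 1161.0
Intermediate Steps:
k(u, J) = -3*J (k(u, J) = (-4 + 1)*J = -3*J)
h(y) = 2/(23 + y)
h(-2147) + k(-1274, -129*3) = 2/(23 - 2147) - (-387)*3 = 2/(-2124) - 3*(-387) = 2*(-1/2124) + 1161 = -1/1062 + 1161 = 1232981/1062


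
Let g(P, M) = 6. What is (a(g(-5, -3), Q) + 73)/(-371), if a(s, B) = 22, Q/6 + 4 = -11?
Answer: -95/371 ≈ -0.25606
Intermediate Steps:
Q = -90 (Q = -24 + 6*(-11) = -24 - 66 = -90)
(a(g(-5, -3), Q) + 73)/(-371) = (22 + 73)/(-371) = 95*(-1/371) = -95/371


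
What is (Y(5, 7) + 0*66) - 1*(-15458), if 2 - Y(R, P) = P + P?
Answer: 15446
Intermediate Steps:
Y(R, P) = 2 - 2*P (Y(R, P) = 2 - (P + P) = 2 - 2*P)
(Y(5, 7) + 0*66) - 1*(-15458) = ((2 - 2*7) + 0*66) - 1*(-15458) = ((2 - 14) + 0) + 15458 = (-12 + 0) + 15458 = -12 + 15458 = 15446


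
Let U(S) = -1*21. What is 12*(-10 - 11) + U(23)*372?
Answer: -8064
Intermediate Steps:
U(S) = -21
12*(-10 - 11) + U(23)*372 = 12*(-10 - 11) - 21*372 = 12*(-21) - 7812 = -252 - 7812 = -8064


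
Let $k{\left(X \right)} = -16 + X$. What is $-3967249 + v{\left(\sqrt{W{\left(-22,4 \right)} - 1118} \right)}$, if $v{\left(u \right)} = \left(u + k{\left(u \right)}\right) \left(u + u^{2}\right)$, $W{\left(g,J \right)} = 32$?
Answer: $-3952045 - 2188 i \sqrt{1086} \approx -3.952 \cdot 10^{6} - 72105.0 i$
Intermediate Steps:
$v{\left(u \right)} = \left(-16 + 2 u\right) \left(u + u^{2}\right)$ ($v{\left(u \right)} = \left(u + \left(-16 + u\right)\right) \left(u + u^{2}\right) = \left(-16 + 2 u\right) \left(u + u^{2}\right)$)
$-3967249 + v{\left(\sqrt{W{\left(-22,4 \right)} - 1118} \right)} = -3967249 + 2 \sqrt{32 - 1118} \left(-8 + \left(\sqrt{32 - 1118}\right)^{2} - 7 \sqrt{32 - 1118}\right) = -3967249 + 2 \sqrt{-1086} \left(-8 + \left(\sqrt{-1086}\right)^{2} - 7 \sqrt{-1086}\right) = -3967249 + 2 i \sqrt{1086} \left(-8 + \left(i \sqrt{1086}\right)^{2} - 7 i \sqrt{1086}\right) = -3967249 + 2 i \sqrt{1086} \left(-8 - 1086 - 7 i \sqrt{1086}\right) = -3967249 + 2 i \sqrt{1086} \left(-1094 - 7 i \sqrt{1086}\right)$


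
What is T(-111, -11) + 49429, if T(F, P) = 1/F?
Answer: 5486618/111 ≈ 49429.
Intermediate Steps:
T(-111, -11) + 49429 = 1/(-111) + 49429 = -1/111 + 49429 = 5486618/111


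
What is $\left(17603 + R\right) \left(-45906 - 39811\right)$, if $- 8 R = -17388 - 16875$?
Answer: $- \frac{15007932379}{8} \approx -1.876 \cdot 10^{9}$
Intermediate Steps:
$R = \frac{34263}{8}$ ($R = - \frac{-17388 - 16875}{8} = \left(- \frac{1}{8}\right) \left(-34263\right) = \frac{34263}{8} \approx 4282.9$)
$\left(17603 + R\right) \left(-45906 - 39811\right) = \left(17603 + \frac{34263}{8}\right) \left(-45906 - 39811\right) = \frac{175087}{8} \left(-85717\right) = - \frac{15007932379}{8}$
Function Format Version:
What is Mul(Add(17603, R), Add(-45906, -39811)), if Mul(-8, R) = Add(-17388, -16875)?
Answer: Rational(-15007932379, 8) ≈ -1.8760e+9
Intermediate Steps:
R = Rational(34263, 8) (R = Mul(Rational(-1, 8), Add(-17388, -16875)) = Mul(Rational(-1, 8), -34263) = Rational(34263, 8) ≈ 4282.9)
Mul(Add(17603, R), Add(-45906, -39811)) = Mul(Add(17603, Rational(34263, 8)), Add(-45906, -39811)) = Mul(Rational(175087, 8), -85717) = Rational(-15007932379, 8)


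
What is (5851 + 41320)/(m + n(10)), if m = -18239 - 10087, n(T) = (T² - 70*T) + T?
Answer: -47171/28916 ≈ -1.6313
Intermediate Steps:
n(T) = T² - 69*T
m = -28326
(5851 + 41320)/(m + n(10)) = (5851 + 41320)/(-28326 + 10*(-69 + 10)) = 47171/(-28326 + 10*(-59)) = 47171/(-28326 - 590) = 47171/(-28916) = 47171*(-1/28916) = -47171/28916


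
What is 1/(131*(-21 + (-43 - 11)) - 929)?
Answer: -1/10754 ≈ -9.2989e-5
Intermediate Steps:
1/(131*(-21 + (-43 - 11)) - 929) = 1/(131*(-21 - 54) - 929) = 1/(131*(-75) - 929) = 1/(-9825 - 929) = 1/(-10754) = -1/10754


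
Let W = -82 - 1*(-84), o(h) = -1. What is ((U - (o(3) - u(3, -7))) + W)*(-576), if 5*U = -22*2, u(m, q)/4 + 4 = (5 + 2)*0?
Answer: 62784/5 ≈ 12557.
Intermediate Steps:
u(m, q) = -16 (u(m, q) = -16 + 4*((5 + 2)*0) = -16 + 4*(7*0) = -16 + 4*0 = -16 + 0 = -16)
W = 2 (W = -82 + 84 = 2)
U = -44/5 (U = (-22*2)/5 = (1/5)*(-44) = -44/5 ≈ -8.8000)
((U - (o(3) - u(3, -7))) + W)*(-576) = ((-44/5 - (-1 - 1*(-16))) + 2)*(-576) = ((-44/5 - (-1 + 16)) + 2)*(-576) = ((-44/5 - 1*15) + 2)*(-576) = ((-44/5 - 15) + 2)*(-576) = (-119/5 + 2)*(-576) = -109/5*(-576) = 62784/5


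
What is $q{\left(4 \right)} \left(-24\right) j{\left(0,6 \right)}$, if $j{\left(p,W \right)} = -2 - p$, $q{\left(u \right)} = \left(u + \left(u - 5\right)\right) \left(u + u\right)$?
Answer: $1152$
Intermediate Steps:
$q{\left(u \right)} = 2 u \left(-5 + 2 u\right)$ ($q{\left(u \right)} = \left(u + \left(-5 + u\right)\right) 2 u = \left(-5 + 2 u\right) 2 u = 2 u \left(-5 + 2 u\right)$)
$q{\left(4 \right)} \left(-24\right) j{\left(0,6 \right)} = 2 \cdot 4 \left(-5 + 2 \cdot 4\right) \left(-24\right) \left(-2 - 0\right) = 2 \cdot 4 \left(-5 + 8\right) \left(-24\right) \left(-2 + 0\right) = 2 \cdot 4 \cdot 3 \left(-24\right) \left(-2\right) = 24 \left(-24\right) \left(-2\right) = \left(-576\right) \left(-2\right) = 1152$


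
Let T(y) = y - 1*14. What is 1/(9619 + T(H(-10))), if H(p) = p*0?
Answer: 1/9605 ≈ 0.00010411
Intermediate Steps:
H(p) = 0
T(y) = -14 + y (T(y) = y - 14 = -14 + y)
1/(9619 + T(H(-10))) = 1/(9619 + (-14 + 0)) = 1/(9619 - 14) = 1/9605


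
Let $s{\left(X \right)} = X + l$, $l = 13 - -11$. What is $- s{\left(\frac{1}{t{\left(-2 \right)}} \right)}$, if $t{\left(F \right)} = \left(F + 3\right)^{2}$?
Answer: $-25$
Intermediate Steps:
$l = 24$ ($l = 13 + 11 = 24$)
$t{\left(F \right)} = \left(3 + F\right)^{2}$
$s{\left(X \right)} = 24 + X$ ($s{\left(X \right)} = X + 24 = 24 + X$)
$- s{\left(\frac{1}{t{\left(-2 \right)}} \right)} = - (24 + \frac{1}{\left(3 - 2\right)^{2}}) = - (24 + \frac{1}{1^{2}}) = - (\frac{24 + 1^{-1}}{1}) = - (24 + 1) = \left(-1\right) 25 = -25$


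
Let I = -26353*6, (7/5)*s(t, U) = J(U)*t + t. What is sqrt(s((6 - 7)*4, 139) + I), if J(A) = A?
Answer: I*sqrt(158518) ≈ 398.14*I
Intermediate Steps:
s(t, U) = 5*t/7 + 5*U*t/7 (s(t, U) = 5*(U*t + t)/7 = 5*(t + U*t)/7 = 5*t/7 + 5*U*t/7)
I = -158118
sqrt(s((6 - 7)*4, 139) + I) = sqrt(5*((6 - 7)*4)*(1 + 139)/7 - 158118) = sqrt((5/7)*(-1*4)*140 - 158118) = sqrt((5/7)*(-4)*140 - 158118) = sqrt(-400 - 158118) = sqrt(-158518) = I*sqrt(158518)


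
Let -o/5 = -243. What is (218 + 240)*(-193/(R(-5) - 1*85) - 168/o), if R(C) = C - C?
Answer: 6723898/6885 ≈ 976.60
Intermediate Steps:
o = 1215 (o = -5*(-243) = 1215)
R(C) = 0
(218 + 240)*(-193/(R(-5) - 1*85) - 168/o) = (218 + 240)*(-193/(0 - 1*85) - 168/1215) = 458*(-193/(0 - 85) - 168*1/1215) = 458*(-193/(-85) - 56/405) = 458*(-193*(-1/85) - 56/405) = 458*(193/85 - 56/405) = 458*(14681/6885) = 6723898/6885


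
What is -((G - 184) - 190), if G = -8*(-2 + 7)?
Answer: 414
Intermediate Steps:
G = -40 (G = -8*5 = -40)
-((G - 184) - 190) = -((-40 - 184) - 190) = -(-224 - 190) = -1*(-414) = 414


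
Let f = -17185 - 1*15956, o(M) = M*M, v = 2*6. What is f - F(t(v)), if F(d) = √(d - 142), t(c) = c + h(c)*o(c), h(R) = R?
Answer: -33141 - √1598 ≈ -33181.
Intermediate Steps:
v = 12
o(M) = M²
t(c) = c + c³ (t(c) = c + c*c² = c + c³)
f = -33141 (f = -17185 - 15956 = -33141)
F(d) = √(-142 + d)
f - F(t(v)) = -33141 - √(-142 + (12 + 12³)) = -33141 - √(-142 + (12 + 1728)) = -33141 - √(-142 + 1740) = -33141 - √1598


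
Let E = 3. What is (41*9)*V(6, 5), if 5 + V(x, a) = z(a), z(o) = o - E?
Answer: -1107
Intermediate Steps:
z(o) = -3 + o (z(o) = o - 1*3 = o - 3 = -3 + o)
V(x, a) = -8 + a (V(x, a) = -5 + (-3 + a) = -8 + a)
(41*9)*V(6, 5) = (41*9)*(-8 + 5) = 369*(-3) = -1107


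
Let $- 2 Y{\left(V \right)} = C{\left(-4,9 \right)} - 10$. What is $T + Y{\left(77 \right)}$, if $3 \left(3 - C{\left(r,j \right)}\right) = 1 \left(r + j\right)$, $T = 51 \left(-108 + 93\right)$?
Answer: $- \frac{2282}{3} \approx -760.67$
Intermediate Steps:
$T = -765$ ($T = 51 \left(-15\right) = -765$)
$C{\left(r,j \right)} = 3 - \frac{j}{3} - \frac{r}{3}$ ($C{\left(r,j \right)} = 3 - \frac{1 \left(r + j\right)}{3} = 3 - \frac{1 \left(j + r\right)}{3} = 3 - \frac{j + r}{3} = 3 - \left(\frac{j}{3} + \frac{r}{3}\right) = 3 - \frac{j}{3} - \frac{r}{3}$)
$Y{\left(V \right)} = \frac{13}{3}$ ($Y{\left(V \right)} = - \frac{\left(3 - 3 - - \frac{4}{3}\right) - 10}{2} = - \frac{\left(3 - 3 + \frac{4}{3}\right) - 10}{2} = - \frac{\frac{4}{3} - 10}{2} = \left(- \frac{1}{2}\right) \left(- \frac{26}{3}\right) = \frac{13}{3}$)
$T + Y{\left(77 \right)} = -765 + \frac{13}{3} = - \frac{2282}{3}$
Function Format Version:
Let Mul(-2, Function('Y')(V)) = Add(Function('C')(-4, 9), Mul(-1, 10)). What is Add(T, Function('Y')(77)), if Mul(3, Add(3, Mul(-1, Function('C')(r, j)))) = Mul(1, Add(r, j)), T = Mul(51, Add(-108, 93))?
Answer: Rational(-2282, 3) ≈ -760.67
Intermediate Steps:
T = -765 (T = Mul(51, -15) = -765)
Function('C')(r, j) = Add(3, Mul(Rational(-1, 3), j), Mul(Rational(-1, 3), r)) (Function('C')(r, j) = Add(3, Mul(Rational(-1, 3), Mul(1, Add(r, j)))) = Add(3, Mul(Rational(-1, 3), Mul(1, Add(j, r)))) = Add(3, Mul(Rational(-1, 3), Add(j, r))) = Add(3, Add(Mul(Rational(-1, 3), j), Mul(Rational(-1, 3), r))) = Add(3, Mul(Rational(-1, 3), j), Mul(Rational(-1, 3), r)))
Function('Y')(V) = Rational(13, 3) (Function('Y')(V) = Mul(Rational(-1, 2), Add(Add(3, Mul(Rational(-1, 3), 9), Mul(Rational(-1, 3), -4)), Mul(-1, 10))) = Mul(Rational(-1, 2), Add(Add(3, -3, Rational(4, 3)), -10)) = Mul(Rational(-1, 2), Add(Rational(4, 3), -10)) = Mul(Rational(-1, 2), Rational(-26, 3)) = Rational(13, 3))
Add(T, Function('Y')(77)) = Add(-765, Rational(13, 3)) = Rational(-2282, 3)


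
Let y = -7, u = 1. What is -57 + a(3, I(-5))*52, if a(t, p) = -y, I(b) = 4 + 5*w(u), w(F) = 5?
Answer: 307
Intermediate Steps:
I(b) = 29 (I(b) = 4 + 5*5 = 4 + 25 = 29)
a(t, p) = 7 (a(t, p) = -1*(-7) = 7)
-57 + a(3, I(-5))*52 = -57 + 7*52 = -57 + 364 = 307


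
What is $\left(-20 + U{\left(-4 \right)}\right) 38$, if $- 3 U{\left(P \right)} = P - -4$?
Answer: $-760$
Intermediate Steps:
$U{\left(P \right)} = - \frac{4}{3} - \frac{P}{3}$ ($U{\left(P \right)} = - \frac{P - -4}{3} = - \frac{P + 4}{3} = - \frac{4 + P}{3} = - \frac{4}{3} - \frac{P}{3}$)
$\left(-20 + U{\left(-4 \right)}\right) 38 = \left(-20 - 0\right) 38 = \left(-20 + \left(- \frac{4}{3} + \frac{4}{3}\right)\right) 38 = \left(-20 + 0\right) 38 = \left(-20\right) 38 = -760$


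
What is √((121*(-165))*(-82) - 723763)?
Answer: √913367 ≈ 955.70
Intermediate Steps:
√((121*(-165))*(-82) - 723763) = √(-19965*(-82) - 723763) = √(1637130 - 723763) = √913367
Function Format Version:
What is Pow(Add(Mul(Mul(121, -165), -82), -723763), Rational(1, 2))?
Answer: Pow(913367, Rational(1, 2)) ≈ 955.70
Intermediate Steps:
Pow(Add(Mul(Mul(121, -165), -82), -723763), Rational(1, 2)) = Pow(Add(Mul(-19965, -82), -723763), Rational(1, 2)) = Pow(Add(1637130, -723763), Rational(1, 2)) = Pow(913367, Rational(1, 2))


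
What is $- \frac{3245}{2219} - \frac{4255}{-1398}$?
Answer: $\frac{4905335}{3102162} \approx 1.5813$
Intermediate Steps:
$- \frac{3245}{2219} - \frac{4255}{-1398} = \left(-3245\right) \frac{1}{2219} - - \frac{4255}{1398} = - \frac{3245}{2219} + \frac{4255}{1398} = \frac{4905335}{3102162}$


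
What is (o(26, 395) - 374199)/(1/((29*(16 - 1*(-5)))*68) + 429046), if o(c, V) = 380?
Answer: -15480592428/17767652953 ≈ -0.87128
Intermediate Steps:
(o(26, 395) - 374199)/(1/((29*(16 - 1*(-5)))*68) + 429046) = (380 - 374199)/(1/((29*(16 - 1*(-5)))*68) + 429046) = -373819/(1/((29*(16 + 5))*68) + 429046) = -373819/(1/((29*21)*68) + 429046) = -373819/(1/(609*68) + 429046) = -373819/(1/41412 + 429046) = -373819/17767652953/41412 = -373819*41412/17767652953 = -15480592428/17767652953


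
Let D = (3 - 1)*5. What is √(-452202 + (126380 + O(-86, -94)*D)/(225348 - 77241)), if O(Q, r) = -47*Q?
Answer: I*√1102148358084122/49369 ≈ 672.46*I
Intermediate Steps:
D = 10 (D = 2*5 = 10)
√(-452202 + (126380 + O(-86, -94)*D)/(225348 - 77241)) = √(-452202 + (126380 - 47*(-86)*10)/(225348 - 77241)) = √(-452202 + (126380 + 4042*10)/148107) = √(-452202 + (126380 + 40420)*(1/148107)) = √(-452202 + 166800*(1/148107)) = √(-452202 + 55600/49369) = √(-22324704938/49369) = I*√1102148358084122/49369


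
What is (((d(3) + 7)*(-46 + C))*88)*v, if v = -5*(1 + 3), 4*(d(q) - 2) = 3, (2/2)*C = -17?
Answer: 1081080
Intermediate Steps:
C = -17
d(q) = 11/4 (d(q) = 2 + (1/4)*3 = 2 + 3/4 = 11/4)
v = -20 (v = -5*4 = -20)
(((d(3) + 7)*(-46 + C))*88)*v = (((11/4 + 7)*(-46 - 17))*88)*(-20) = (((39/4)*(-63))*88)*(-20) = -2457/4*88*(-20) = -54054*(-20) = 1081080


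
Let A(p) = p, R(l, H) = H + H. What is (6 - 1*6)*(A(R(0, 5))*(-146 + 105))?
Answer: 0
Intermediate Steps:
R(l, H) = 2*H
(6 - 1*6)*(A(R(0, 5))*(-146 + 105)) = (6 - 1*6)*((2*5)*(-146 + 105)) = (6 - 6)*(10*(-41)) = 0*(-410) = 0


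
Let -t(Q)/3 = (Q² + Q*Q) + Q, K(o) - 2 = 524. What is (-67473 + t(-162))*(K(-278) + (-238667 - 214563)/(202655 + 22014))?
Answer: -26422969657464/224669 ≈ -1.1761e+8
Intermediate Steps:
K(o) = 526 (K(o) = 2 + 524 = 526)
t(Q) = -6*Q² - 3*Q (t(Q) = -3*((Q² + Q*Q) + Q) = -3*((Q² + Q²) + Q) = -3*(2*Q² + Q) = -3*(Q + 2*Q²) = -6*Q² - 3*Q)
(-67473 + t(-162))*(K(-278) + (-238667 - 214563)/(202655 + 22014)) = (-67473 - 3*(-162)*(1 + 2*(-162)))*(526 + (-238667 - 214563)/(202655 + 22014)) = (-67473 - 3*(-162)*(1 - 324))*(526 - 453230/224669) = (-67473 - 3*(-162)*(-323))*(526 - 453230*1/224669) = (-67473 - 156978)*(526 - 453230/224669) = -224451*117722664/224669 = -26422969657464/224669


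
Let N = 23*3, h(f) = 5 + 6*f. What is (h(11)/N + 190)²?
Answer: 173738761/4761 ≈ 36492.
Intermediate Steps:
N = 69
(h(11)/N + 190)² = ((5 + 6*11)/69 + 190)² = ((5 + 66)*(1/69) + 190)² = (71*(1/69) + 190)² = (71/69 + 190)² = (13181/69)² = 173738761/4761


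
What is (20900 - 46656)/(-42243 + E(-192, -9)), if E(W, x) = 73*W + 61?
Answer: 12878/28099 ≈ 0.45831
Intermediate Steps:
E(W, x) = 61 + 73*W
(20900 - 46656)/(-42243 + E(-192, -9)) = (20900 - 46656)/(-42243 + (61 + 73*(-192))) = -25756/(-42243 + (61 - 14016)) = -25756/(-42243 - 13955) = -25756/(-56198) = -25756*(-1/56198) = 12878/28099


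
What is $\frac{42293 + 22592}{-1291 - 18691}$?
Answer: $- \frac{64885}{19982} \approx -3.2472$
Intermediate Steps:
$\frac{42293 + 22592}{-1291 - 18691} = \frac{64885}{-1291 + \left(-21770 + 3079\right)} = \frac{64885}{-1291 - 18691} = \frac{64885}{-19982} = 64885 \left(- \frac{1}{19982}\right) = - \frac{64885}{19982}$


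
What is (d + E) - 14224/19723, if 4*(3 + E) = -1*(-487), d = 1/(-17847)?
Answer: 166182779171/1407985524 ≈ 118.03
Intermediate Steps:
d = -1/17847 ≈ -5.6032e-5
E = 475/4 (E = -3 + (-1*(-487))/4 = -3 + (1/4)*487 = -3 + 487/4 = 475/4 ≈ 118.75)
(d + E) - 14224/19723 = (-1/17847 + 475/4) - 14224/19723 = 8477321/71388 - 14224*1/19723 = 8477321/71388 - 14224/19723 = 166182779171/1407985524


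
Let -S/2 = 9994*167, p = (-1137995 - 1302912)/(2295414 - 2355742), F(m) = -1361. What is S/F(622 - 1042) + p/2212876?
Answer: 445617072877405115/181691299709408 ≈ 2452.6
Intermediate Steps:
p = 2440907/60328 (p = -2440907/(-60328) = -2440907*(-1/60328) = 2440907/60328 ≈ 40.461)
S = -3337996 (S = -19988*167 = -2*1668998 = -3337996)
S/F(622 - 1042) + p/2212876 = -3337996/(-1361) + (2440907/60328)/2212876 = -3337996*(-1/1361) + (2440907/60328)*(1/2212876) = 3337996/1361 + 2440907/133498383328 = 445617072877405115/181691299709408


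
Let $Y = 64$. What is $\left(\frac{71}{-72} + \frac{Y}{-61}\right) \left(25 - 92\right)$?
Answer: $\frac{598913}{4392} \approx 136.36$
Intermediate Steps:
$\left(\frac{71}{-72} + \frac{Y}{-61}\right) \left(25 - 92\right) = \left(\frac{71}{-72} + \frac{64}{-61}\right) \left(25 - 92\right) = \left(71 \left(- \frac{1}{72}\right) + 64 \left(- \frac{1}{61}\right)\right) \left(-67\right) = \left(- \frac{71}{72} - \frac{64}{61}\right) \left(-67\right) = \left(- \frac{8939}{4392}\right) \left(-67\right) = \frac{598913}{4392}$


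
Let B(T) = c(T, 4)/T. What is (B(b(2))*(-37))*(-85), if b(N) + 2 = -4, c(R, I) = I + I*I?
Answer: -31450/3 ≈ -10483.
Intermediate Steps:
c(R, I) = I + I²
b(N) = -6 (b(N) = -2 - 4 = -6)
B(T) = 20/T (B(T) = (4*(1 + 4))/T = (4*5)/T = 20/T)
(B(b(2))*(-37))*(-85) = ((20/(-6))*(-37))*(-85) = ((20*(-⅙))*(-37))*(-85) = -10/3*(-37)*(-85) = (370/3)*(-85) = -31450/3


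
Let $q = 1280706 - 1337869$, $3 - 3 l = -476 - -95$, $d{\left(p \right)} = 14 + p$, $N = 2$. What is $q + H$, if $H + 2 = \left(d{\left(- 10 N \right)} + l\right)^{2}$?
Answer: $-42281$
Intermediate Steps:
$l = 128$ ($l = 1 - \frac{-476 - -95}{3} = 1 - \frac{-476 + 95}{3} = 1 - -127 = 1 + 127 = 128$)
$H = 14882$ ($H = -2 + \left(\left(14 - 20\right) + 128\right)^{2} = -2 + \left(-6 + 128\right)^{2} = -2 + 122^{2} = -2 + 14884 = 14882$)
$q = -57163$
$q + H = -57163 + 14882 = -42281$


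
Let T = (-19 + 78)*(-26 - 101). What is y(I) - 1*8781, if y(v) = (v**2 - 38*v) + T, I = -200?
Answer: 31326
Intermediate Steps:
T = -7493 (T = 59*(-127) = -7493)
y(v) = -7493 + v**2 - 38*v (y(v) = (v**2 - 38*v) - 7493 = -7493 + v**2 - 38*v)
y(I) - 1*8781 = (-7493 + (-200)**2 - 38*(-200)) - 1*8781 = (-7493 + 40000 + 7600) - 8781 = 40107 - 8781 = 31326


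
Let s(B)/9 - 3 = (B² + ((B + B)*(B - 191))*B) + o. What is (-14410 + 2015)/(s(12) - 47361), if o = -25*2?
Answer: 12395/510456 ≈ 0.024282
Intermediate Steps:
o = -50
s(B) = -423 + 9*B² + 18*B²*(-191 + B) (s(B) = 27 + 9*((B² + ((B + B)*(B - 191))*B) - 50) = 27 + 9*((B² + ((2*B)*(-191 + B))*B) - 50) = 27 + 9*((B² + (2*B*(-191 + B))*B) - 50) = 27 + 9*((B² + 2*B²*(-191 + B)) - 50) = 27 + 9*(-50 + B² + 2*B²*(-191 + B)) = 27 + (-450 + 9*B² + 18*B²*(-191 + B)) = -423 + 9*B² + 18*B²*(-191 + B))
(-14410 + 2015)/(s(12) - 47361) = (-14410 + 2015)/((-423 - 3429*12² + 18*12³) - 47361) = -12395/((-423 - 3429*144 + 18*1728) - 47361) = -12395/((-423 - 493776 + 31104) - 47361) = -12395/(-463095 - 47361) = -12395/(-510456) = -12395*(-1/510456) = 12395/510456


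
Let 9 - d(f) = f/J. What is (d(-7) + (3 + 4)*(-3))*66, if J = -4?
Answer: -1815/2 ≈ -907.50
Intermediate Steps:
d(f) = 9 + f/4 (d(f) = 9 - f/(-4) = 9 - f*(-1)/4 = 9 - (-1)*f/4 = 9 + f/4)
(d(-7) + (3 + 4)*(-3))*66 = ((9 + (1/4)*(-7)) + (3 + 4)*(-3))*66 = ((9 - 7/4) + 7*(-3))*66 = (29/4 - 21)*66 = -55/4*66 = -1815/2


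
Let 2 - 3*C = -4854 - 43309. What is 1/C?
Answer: 1/16055 ≈ 6.2286e-5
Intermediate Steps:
C = 16055 (C = ⅔ - (-4854 - 43309)/3 = ⅔ - ⅓*(-48163) = ⅔ + 48163/3 = 16055)
1/C = 1/16055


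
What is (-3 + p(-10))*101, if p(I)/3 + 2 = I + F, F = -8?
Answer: -6363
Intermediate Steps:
p(I) = -30 + 3*I (p(I) = -6 + 3*(I - 8) = -6 + 3*(-8 + I) = -6 + (-24 + 3*I) = -30 + 3*I)
(-3 + p(-10))*101 = (-3 + (-30 + 3*(-10)))*101 = (-3 + (-30 - 30))*101 = (-3 - 60)*101 = -63*101 = -6363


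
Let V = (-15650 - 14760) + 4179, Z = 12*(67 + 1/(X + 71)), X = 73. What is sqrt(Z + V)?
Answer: 7*I*sqrt(18681)/6 ≈ 159.46*I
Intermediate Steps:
Z = 9649/12 (Z = 12*(67 + 1/(73 + 71)) = 12*(67 + 1/144) = 12*(9649/144) = 9649/12 ≈ 804.08)
V = -26231 (V = -30410 + 4179 = -26231)
sqrt(Z + V) = sqrt(9649/12 - 26231) = sqrt(-305123/12) = 7*I*sqrt(18681)/6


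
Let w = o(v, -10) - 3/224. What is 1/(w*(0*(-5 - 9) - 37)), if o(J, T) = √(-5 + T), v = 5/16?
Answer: 224/9282671 + 50176*I*√15/27848013 ≈ 2.4131e-5 + 0.0069783*I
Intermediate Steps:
v = 5/16 (v = 5*(1/16) = 5/16 ≈ 0.31250)
w = -3/224 + I*√15 (w = √(-5 - 10) - 3/224 = √(-15) - 3/224 = I*√15 - 1*3/224 = I*√15 - 3/224 = -3/224 + I*√15 ≈ -0.013393 + 3.873*I)
1/(w*(0*(-5 - 9) - 37)) = 1/((-3/224 + I*√15)*(0*(-5 - 9) - 37)) = 1/((-3/224 + I*√15)*(0*(-14) - 37)) = 1/((-3/224 + I*√15)*(0 - 37)) = 1/((-3/224 + I*√15)*(-37)) = 1/(111/224 - 37*I*√15)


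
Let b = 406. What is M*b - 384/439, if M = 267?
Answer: 47588094/439 ≈ 1.0840e+5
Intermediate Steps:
M*b - 384/439 = 267*406 - 384/439 = 108402 - 384*1/439 = 108402 - 384/439 = 47588094/439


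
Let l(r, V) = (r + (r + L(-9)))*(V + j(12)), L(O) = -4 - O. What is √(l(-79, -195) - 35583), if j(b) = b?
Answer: 4*I*√474 ≈ 87.086*I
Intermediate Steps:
l(r, V) = (5 + 2*r)*(12 + V) (l(r, V) = (r + (r + (-4 - 1*(-9))))*(V + 12) = (r + (r + (-4 + 9)))*(12 + V) = (r + (r + 5))*(12 + V) = (r + (5 + r))*(12 + V) = (5 + 2*r)*(12 + V))
√(l(-79, -195) - 35583) = √((60 + 5*(-195) + 24*(-79) + 2*(-195)*(-79)) - 35583) = √((60 - 975 - 1896 + 30810) - 35583) = √(27999 - 35583) = √(-7584) = 4*I*√474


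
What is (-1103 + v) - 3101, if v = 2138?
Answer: -2066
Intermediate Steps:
(-1103 + v) - 3101 = (-1103 + 2138) - 3101 = 1035 - 3101 = -2066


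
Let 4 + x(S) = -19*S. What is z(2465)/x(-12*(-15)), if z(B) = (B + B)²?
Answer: -6076225/856 ≈ -7098.4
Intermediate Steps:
z(B) = 4*B² (z(B) = (2*B)² = 4*B²)
x(S) = -4 - 19*S
z(2465)/x(-12*(-15)) = (4*2465²)/(-4 - (-228)*(-15)) = (4*6076225)/(-4 - 19*180) = 24304900/(-4 - 3420) = 24304900/(-3424) = 24304900*(-1/3424) = -6076225/856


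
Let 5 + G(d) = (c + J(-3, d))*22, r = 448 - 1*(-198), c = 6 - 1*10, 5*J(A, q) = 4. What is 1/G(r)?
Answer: -5/377 ≈ -0.013263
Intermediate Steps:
J(A, q) = ⅘ (J(A, q) = (⅕)*4 = ⅘)
c = -4 (c = 6 - 10 = -4)
r = 646 (r = 448 + 198 = 646)
G(d) = -377/5 (G(d) = -5 + (-4 + ⅘)*22 = -5 - 16/5*22 = -5 - 352/5 = -377/5)
1/G(r) = 1/(-377/5) = -5/377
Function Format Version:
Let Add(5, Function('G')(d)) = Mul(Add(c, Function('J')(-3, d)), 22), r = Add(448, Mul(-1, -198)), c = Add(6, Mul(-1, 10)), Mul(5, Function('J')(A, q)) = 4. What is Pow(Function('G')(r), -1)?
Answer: Rational(-5, 377) ≈ -0.013263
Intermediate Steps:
Function('J')(A, q) = Rational(4, 5) (Function('J')(A, q) = Mul(Rational(1, 5), 4) = Rational(4, 5))
c = -4 (c = Add(6, -10) = -4)
r = 646 (r = Add(448, 198) = 646)
Function('G')(d) = Rational(-377, 5) (Function('G')(d) = Add(-5, Mul(Add(-4, Rational(4, 5)), 22)) = Add(-5, Mul(Rational(-16, 5), 22)) = Add(-5, Rational(-352, 5)) = Rational(-377, 5))
Pow(Function('G')(r), -1) = Pow(Rational(-377, 5), -1) = Rational(-5, 377)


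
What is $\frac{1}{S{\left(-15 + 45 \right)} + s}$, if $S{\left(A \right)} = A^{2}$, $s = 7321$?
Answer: $\frac{1}{8221} \approx 0.00012164$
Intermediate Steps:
$\frac{1}{S{\left(-15 + 45 \right)} + s} = \frac{1}{\left(-15 + 45\right)^{2} + 7321} = \frac{1}{30^{2} + 7321} = \frac{1}{900 + 7321} = \frac{1}{8221}$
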